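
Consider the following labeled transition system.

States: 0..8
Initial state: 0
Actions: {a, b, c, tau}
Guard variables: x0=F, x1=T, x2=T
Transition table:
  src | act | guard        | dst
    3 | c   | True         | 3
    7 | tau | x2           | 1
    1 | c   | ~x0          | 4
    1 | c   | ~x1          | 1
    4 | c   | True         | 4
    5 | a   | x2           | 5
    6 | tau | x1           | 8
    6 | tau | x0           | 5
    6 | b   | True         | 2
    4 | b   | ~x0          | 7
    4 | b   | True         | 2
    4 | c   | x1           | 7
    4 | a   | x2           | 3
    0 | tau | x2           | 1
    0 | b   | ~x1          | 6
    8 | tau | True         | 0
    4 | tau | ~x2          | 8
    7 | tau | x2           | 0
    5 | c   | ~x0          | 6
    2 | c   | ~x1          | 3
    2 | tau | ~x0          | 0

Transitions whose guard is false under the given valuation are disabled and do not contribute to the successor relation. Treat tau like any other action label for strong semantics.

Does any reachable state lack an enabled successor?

Answer: DEADLOCK-FREE

Working:
Reach set: {0,1,2,3,4,7}
  0: tau→1  [1 out]
  1: c→4  [1 out]
  2: tau→0  [1 out]
  3: c→3  [1 out]
  4: a→3  b→2  b→7  c→4  c→7  [5 out]
  7: tau→0  tau→1  [2 out]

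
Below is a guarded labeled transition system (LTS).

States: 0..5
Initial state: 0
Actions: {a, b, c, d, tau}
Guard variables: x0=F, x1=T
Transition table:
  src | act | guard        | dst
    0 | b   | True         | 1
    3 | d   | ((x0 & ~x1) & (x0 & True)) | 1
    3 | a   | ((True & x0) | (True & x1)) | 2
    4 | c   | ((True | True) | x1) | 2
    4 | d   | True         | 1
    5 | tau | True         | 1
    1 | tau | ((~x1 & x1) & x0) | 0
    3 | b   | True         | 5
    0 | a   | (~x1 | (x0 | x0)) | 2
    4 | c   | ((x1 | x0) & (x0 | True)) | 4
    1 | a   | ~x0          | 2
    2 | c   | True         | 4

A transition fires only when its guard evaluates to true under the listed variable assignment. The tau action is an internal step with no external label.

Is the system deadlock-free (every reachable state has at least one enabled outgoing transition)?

Answer: DEADLOCK-FREE

Working:
R = {0,1,2,4}
  0: b→1  [1 exit(s)]
  1: a→2  [1 exit(s)]
  2: c→4  [1 exit(s)]
  4: c→2  c→4  d→1  [3 exit(s)]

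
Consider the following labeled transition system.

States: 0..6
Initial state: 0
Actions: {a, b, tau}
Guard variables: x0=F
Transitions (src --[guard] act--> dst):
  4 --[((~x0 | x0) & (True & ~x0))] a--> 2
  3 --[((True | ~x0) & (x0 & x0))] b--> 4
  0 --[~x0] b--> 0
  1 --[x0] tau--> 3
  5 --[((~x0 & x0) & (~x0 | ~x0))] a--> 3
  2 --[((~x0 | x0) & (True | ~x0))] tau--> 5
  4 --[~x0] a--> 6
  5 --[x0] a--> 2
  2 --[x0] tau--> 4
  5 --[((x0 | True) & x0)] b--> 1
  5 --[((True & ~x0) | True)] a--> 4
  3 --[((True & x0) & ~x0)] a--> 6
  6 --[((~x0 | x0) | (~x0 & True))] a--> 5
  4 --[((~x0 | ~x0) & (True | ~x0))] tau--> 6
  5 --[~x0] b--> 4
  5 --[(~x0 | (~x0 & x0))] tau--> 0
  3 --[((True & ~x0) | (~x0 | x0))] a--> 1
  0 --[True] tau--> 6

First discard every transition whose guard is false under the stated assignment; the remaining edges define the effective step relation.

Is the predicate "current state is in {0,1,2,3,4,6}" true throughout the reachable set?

Inv-set: {0,1,2,3,4,6}
Reachable = {0,2,4,5,6}
  0: ok
  2: ok
  4: ok
  5: VIOLATES
  6: ok
counterexample path to 5: tau·a

Answer: INVARIANT VIOLATED at state 5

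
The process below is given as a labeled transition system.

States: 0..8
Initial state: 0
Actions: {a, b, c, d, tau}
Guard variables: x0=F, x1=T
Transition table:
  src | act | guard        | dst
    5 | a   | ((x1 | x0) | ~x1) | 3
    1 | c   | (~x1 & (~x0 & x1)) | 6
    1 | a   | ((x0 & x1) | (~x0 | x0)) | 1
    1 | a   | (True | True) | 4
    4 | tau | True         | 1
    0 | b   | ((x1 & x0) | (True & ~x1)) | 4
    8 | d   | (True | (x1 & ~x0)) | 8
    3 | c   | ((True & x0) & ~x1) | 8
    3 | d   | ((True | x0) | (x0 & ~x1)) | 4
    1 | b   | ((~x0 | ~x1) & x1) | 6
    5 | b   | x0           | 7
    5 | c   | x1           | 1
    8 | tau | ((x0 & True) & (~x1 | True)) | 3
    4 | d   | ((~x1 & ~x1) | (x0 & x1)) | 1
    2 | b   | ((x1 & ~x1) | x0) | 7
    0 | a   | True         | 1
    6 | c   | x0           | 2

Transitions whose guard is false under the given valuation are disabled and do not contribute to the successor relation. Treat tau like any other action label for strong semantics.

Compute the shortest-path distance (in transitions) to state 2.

Answer: UNREACHABLE

Analysis:
Layered search for 2:
  L0 = {0}
  L1 = {1}
  L2 = {4,6}
2 never appears.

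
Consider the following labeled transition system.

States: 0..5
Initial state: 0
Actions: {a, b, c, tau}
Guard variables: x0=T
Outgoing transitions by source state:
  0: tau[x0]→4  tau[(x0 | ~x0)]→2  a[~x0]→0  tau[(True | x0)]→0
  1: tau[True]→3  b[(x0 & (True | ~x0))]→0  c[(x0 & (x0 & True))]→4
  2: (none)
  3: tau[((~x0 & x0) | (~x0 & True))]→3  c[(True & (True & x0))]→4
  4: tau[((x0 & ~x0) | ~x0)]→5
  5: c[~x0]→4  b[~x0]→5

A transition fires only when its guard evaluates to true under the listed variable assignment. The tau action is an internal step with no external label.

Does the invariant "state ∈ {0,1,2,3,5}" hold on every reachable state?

Safe = {0,1,2,3,5}
R = {0,2,4}
  0: ✓
  2: ✓
  4: VIOLATES
witness against invariant: tau → 4

Answer: INVARIANT VIOLATED at state 4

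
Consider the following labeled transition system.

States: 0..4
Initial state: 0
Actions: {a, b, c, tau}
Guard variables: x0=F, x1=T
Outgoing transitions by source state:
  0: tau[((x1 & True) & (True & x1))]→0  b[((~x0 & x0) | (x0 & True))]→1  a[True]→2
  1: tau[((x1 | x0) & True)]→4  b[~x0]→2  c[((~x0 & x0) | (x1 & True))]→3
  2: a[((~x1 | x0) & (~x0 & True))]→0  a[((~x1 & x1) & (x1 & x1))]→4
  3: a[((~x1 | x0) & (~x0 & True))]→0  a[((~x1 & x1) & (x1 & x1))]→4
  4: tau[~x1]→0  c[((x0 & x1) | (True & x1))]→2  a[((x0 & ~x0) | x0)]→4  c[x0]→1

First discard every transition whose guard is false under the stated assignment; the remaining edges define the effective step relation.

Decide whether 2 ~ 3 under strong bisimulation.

Answer: BISIMILAR

Working:
Compute ~ classes (split until stable):
  π0 = {{0,1,2,3,4}}
  π1 = {{0},{1},{2,3},{4}}
Fixed point at round 2; 4 class(es).
[2]={2,3}  [3]={2,3}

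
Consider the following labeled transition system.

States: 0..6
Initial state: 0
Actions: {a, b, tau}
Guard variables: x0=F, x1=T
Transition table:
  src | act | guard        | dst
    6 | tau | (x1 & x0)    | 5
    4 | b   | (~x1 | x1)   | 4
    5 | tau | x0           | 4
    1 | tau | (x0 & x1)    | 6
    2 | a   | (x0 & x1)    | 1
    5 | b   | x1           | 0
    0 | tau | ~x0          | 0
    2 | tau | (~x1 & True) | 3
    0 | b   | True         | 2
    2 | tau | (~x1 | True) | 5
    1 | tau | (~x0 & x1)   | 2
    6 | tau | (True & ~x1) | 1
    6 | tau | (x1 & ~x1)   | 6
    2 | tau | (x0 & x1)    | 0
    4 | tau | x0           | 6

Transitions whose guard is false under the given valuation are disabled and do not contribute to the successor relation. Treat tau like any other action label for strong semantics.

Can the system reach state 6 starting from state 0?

6 transition(s) survive guard evaluation.
Layer 0: {0}
Layer 1: {2}  cumulative {0,2}
Layer 2: {5}  cumulative {0,2,5}
Reach set: {0,2,5}

Answer: UNREACHABLE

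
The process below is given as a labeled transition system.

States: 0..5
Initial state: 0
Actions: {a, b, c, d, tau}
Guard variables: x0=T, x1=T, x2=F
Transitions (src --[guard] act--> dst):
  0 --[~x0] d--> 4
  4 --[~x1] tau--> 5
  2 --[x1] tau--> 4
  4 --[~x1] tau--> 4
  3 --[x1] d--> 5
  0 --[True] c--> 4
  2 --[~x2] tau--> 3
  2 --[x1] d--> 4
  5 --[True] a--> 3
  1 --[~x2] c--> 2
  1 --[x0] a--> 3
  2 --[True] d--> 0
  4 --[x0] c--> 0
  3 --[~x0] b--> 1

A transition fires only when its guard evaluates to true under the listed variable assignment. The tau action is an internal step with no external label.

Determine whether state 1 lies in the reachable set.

After dropping false guards: 10 live edges.
Layer 0: {0}
Layer 1: {4}  cumulative {0,4}
R = {0,4}

Answer: UNREACHABLE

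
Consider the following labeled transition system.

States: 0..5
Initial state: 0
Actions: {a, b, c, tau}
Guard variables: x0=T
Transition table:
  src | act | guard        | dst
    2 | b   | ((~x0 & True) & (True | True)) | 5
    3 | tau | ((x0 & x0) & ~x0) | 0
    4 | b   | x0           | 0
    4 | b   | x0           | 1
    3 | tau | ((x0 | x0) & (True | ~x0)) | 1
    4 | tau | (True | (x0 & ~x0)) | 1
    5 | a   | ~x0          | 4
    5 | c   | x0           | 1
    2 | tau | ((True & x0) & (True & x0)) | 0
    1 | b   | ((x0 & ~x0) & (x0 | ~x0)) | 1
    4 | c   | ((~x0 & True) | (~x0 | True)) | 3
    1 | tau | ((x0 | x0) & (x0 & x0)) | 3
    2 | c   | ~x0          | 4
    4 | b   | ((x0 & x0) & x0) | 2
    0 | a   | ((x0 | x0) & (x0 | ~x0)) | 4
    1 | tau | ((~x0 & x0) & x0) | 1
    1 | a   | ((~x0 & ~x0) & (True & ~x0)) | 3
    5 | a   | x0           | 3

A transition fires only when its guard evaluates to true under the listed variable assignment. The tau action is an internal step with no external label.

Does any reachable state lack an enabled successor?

Answer: DEADLOCK-FREE

Working:
Reachable = {0,1,2,3,4}
  0: a→4  [1 exit(s)]
  1: tau→3  [1 exit(s)]
  2: tau→0  [1 exit(s)]
  3: tau→1  [1 exit(s)]
  4: b→0  b→1  b→2  c→3  tau→1  [5 exit(s)]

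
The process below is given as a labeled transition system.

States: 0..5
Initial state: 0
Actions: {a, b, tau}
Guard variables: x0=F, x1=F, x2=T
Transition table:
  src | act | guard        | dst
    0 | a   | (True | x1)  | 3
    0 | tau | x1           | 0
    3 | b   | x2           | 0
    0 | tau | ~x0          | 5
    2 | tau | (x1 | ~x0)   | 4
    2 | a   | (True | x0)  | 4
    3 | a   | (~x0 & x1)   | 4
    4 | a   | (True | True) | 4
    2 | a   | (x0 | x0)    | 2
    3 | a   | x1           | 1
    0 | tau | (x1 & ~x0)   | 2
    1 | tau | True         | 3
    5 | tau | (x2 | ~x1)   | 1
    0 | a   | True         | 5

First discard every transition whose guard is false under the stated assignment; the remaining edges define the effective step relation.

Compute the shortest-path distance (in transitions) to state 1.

Answer: 2

Trace:
Breadth-first toward 1:
  L0 = {0}
  L1 = {3,5}
  L2 = {1}
depth(1)=2, e.g. a·tau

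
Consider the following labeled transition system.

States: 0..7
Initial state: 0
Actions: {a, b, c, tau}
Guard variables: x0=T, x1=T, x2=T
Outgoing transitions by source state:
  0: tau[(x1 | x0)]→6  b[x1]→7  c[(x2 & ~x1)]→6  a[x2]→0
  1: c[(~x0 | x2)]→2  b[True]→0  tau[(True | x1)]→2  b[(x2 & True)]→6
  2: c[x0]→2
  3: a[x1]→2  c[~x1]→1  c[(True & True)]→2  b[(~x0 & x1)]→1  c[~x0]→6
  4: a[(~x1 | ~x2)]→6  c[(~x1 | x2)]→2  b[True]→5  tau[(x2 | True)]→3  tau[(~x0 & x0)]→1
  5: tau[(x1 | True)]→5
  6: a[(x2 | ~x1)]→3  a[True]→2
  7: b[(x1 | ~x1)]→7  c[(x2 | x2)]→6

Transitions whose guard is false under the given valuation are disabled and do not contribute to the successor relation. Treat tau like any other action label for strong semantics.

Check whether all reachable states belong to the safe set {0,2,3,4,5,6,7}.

Answer: INVARIANT HOLDS

Analysis:
Safe = {0,2,3,4,5,6,7}
Reach set: {0,2,3,6,7}
  0: ✓
  2: ✓
  3: ✓
  6: ✓
  7: ✓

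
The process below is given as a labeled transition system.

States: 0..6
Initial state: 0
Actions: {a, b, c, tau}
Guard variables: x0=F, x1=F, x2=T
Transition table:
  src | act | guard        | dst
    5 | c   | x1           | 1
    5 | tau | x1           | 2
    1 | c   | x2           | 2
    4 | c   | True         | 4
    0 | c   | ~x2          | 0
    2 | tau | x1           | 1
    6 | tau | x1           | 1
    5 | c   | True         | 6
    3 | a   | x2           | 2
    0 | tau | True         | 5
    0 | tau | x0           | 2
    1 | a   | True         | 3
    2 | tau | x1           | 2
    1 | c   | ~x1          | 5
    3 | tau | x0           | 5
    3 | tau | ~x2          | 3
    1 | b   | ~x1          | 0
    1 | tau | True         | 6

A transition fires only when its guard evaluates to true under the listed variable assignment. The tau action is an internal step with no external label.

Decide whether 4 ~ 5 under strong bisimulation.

Answer: NOT BISIMILAR

Analysis:
Bisimulation quotient by refinement:
  π0 = {{0,1,2,3,4,5,6}}
  π1 = {{0},{1},{2,6},{3},{4,5}}
  π2 = {{0},{1},{2,6},{3},{4},{5}}
6 equivalence class(es) (converged in 3)
[4]={4}  [5]={5}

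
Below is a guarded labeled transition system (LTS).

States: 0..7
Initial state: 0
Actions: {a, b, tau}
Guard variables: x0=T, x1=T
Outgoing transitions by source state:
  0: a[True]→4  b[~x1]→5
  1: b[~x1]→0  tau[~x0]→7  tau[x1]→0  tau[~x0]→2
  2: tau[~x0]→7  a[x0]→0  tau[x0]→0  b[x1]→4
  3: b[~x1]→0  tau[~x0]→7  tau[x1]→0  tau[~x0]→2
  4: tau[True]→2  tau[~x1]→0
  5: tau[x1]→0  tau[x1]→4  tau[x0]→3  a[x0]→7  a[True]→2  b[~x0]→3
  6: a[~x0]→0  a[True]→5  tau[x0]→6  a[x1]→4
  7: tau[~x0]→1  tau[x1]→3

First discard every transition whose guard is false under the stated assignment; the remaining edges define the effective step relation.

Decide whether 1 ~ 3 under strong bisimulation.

Answer: BISIMILAR

Working:
Bisimulation quotient by refinement:
  P[0] = {{0,1,2,3,4,5,6,7}}
  P[1] = {{0},{1,3,4,7},{2},{5,6}}
  P[2] = {{0},{1,3},{2},{4},{5},{6},{7}}
stable after 3 split(s): 7 block(s)
[1]={1,3}  [3]={1,3}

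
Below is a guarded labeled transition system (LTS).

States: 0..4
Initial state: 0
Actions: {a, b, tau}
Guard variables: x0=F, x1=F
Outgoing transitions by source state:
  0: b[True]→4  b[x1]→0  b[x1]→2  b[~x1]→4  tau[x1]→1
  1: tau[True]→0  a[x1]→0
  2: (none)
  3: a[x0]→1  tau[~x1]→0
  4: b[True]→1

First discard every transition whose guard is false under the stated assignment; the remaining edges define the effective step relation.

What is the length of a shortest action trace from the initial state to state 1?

BFS to 1:
  L0 = {0}
  L1 = {4}
  L2 = {1}
1 enters at depth 2; path b·b

Answer: 2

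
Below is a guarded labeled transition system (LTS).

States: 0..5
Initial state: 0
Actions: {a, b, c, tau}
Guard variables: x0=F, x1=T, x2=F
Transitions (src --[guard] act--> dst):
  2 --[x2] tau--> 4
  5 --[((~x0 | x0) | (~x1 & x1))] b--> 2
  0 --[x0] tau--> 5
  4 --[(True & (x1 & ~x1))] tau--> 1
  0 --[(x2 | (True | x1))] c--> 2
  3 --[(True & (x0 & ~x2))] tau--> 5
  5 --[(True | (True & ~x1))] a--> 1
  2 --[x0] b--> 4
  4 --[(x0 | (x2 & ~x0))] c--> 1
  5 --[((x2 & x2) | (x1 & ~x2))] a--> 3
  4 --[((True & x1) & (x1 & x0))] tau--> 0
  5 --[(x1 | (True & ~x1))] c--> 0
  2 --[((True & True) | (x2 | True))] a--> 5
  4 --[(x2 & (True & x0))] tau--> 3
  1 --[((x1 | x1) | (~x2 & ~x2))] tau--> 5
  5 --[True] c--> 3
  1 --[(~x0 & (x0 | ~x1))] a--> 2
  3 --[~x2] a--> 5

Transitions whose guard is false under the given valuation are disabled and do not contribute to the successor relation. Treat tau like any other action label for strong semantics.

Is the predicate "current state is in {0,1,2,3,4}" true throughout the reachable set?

Safe = {0,1,2,3,4}
R = {0,1,2,3,5}
  0: ✓
  1: ✓
  2: ✓
  3: ✓
  5: VIOLATES
witness against invariant: c·a → 5

Answer: INVARIANT VIOLATED at state 5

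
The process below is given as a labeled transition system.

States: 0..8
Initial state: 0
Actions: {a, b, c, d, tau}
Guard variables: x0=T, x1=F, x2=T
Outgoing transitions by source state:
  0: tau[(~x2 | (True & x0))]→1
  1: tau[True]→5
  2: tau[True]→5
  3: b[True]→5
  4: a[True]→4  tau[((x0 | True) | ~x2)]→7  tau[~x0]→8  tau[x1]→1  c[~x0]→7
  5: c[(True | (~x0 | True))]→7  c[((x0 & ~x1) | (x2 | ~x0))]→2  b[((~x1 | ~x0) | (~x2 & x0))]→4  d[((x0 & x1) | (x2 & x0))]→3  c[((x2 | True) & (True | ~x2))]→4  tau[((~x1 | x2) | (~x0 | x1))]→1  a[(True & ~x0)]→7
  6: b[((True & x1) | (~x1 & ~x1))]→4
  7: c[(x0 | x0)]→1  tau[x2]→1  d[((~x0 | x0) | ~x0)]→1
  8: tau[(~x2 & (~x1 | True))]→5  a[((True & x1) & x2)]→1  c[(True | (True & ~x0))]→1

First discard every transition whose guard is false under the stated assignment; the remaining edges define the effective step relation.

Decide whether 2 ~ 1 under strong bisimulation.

Answer: BISIMILAR

Analysis:
Refine partition for ~:
  round 0: {{0,1,2,3,4,5,6,7,8}}
  round 1: {{0,1,2},{3,6},{4},{5},{7},{8}}
  round 2: {{0},{1,2},{3},{4},{5},{6},{7},{8}}
8 equivalence class(es) (converged in 3)
2∈{1,2}, 1∈{1,2}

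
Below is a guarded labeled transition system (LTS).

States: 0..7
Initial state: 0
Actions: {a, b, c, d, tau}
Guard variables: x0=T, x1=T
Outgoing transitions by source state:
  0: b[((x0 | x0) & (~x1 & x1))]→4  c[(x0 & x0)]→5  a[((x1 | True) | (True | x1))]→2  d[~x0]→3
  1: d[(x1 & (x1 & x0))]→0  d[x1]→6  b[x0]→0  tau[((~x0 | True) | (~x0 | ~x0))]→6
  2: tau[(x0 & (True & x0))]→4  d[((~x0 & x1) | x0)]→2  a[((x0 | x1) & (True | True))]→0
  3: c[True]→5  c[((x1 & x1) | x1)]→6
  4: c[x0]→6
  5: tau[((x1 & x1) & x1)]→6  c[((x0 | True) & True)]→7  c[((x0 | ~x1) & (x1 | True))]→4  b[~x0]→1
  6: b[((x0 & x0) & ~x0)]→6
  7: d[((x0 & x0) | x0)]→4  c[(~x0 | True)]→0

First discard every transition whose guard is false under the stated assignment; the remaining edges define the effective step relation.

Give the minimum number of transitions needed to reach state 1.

BFS to 1:
  L0 = {0}
  L1 = {2,5}
  L2 = {4,6,7}
1 never appears.

Answer: UNREACHABLE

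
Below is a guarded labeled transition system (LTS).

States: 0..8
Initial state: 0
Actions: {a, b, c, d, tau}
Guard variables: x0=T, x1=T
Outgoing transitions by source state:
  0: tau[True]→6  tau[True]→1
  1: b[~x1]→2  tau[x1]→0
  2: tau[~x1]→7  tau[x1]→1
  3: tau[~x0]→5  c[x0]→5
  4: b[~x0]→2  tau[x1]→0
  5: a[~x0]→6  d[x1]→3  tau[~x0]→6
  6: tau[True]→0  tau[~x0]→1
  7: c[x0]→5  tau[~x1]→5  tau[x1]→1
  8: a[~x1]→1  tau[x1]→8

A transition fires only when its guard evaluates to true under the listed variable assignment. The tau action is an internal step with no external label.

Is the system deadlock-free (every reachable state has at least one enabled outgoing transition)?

Answer: DEADLOCK-FREE

Working:
Reach set: {0,1,6}
  0: tau→1  tau→6  [deg 2]
  1: tau→0  [deg 1]
  6: tau→0  [deg 1]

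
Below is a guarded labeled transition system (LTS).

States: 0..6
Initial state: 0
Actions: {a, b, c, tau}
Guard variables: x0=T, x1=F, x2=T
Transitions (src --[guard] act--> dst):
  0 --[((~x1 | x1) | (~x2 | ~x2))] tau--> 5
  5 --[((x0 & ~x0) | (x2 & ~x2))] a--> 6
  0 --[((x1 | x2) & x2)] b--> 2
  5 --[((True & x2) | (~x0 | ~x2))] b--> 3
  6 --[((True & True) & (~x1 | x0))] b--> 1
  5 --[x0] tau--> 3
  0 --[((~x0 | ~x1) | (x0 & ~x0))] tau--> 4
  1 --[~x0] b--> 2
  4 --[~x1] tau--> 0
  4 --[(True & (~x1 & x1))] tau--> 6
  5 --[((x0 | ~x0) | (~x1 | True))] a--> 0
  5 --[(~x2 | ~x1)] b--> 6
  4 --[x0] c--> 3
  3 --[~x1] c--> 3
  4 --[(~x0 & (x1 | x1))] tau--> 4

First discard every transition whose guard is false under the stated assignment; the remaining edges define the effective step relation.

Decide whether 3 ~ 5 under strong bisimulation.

Bisimulation quotient by refinement:
  round 0: {{0,1,2,3,4,5,6}}
  round 1: {{0},{1,2},{3},{4},{5},{6}}
stable after 2 split(s): 6 block(s)
class of 3: {3}; class of 5: {5}

Answer: NOT BISIMILAR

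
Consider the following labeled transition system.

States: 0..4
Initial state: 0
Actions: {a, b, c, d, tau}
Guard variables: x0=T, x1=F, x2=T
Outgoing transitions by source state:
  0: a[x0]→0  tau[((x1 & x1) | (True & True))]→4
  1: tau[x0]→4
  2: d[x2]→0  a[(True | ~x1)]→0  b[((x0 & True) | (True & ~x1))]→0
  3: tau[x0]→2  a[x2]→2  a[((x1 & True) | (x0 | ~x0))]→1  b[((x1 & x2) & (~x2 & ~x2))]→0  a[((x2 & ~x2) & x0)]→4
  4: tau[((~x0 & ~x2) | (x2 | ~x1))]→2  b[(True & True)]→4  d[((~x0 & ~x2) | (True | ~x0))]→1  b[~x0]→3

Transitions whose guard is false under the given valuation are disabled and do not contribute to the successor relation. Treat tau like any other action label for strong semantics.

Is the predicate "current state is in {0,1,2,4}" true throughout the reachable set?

Answer: INVARIANT HOLDS

Working:
Allowed set {0,1,2,4}
R = {0,1,2,4}
  0: ✓
  1: ✓
  2: ✓
  4: ✓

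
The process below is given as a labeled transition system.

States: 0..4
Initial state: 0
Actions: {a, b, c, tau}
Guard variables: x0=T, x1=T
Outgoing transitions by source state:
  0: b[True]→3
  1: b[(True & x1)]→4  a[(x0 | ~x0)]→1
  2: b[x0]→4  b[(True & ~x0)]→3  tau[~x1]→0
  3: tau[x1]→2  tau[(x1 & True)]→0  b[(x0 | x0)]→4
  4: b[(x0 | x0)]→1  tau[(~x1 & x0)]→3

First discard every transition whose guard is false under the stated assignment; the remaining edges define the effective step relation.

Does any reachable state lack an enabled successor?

Reach set: {0,1,2,3,4}
  0: b→3  [1 exit(s)]
  1: a→1  b→4  [2 exit(s)]
  2: b→4  [1 exit(s)]
  3: b→4  tau→0  tau→2  [3 exit(s)]
  4: b→1  [1 exit(s)]

Answer: DEADLOCK-FREE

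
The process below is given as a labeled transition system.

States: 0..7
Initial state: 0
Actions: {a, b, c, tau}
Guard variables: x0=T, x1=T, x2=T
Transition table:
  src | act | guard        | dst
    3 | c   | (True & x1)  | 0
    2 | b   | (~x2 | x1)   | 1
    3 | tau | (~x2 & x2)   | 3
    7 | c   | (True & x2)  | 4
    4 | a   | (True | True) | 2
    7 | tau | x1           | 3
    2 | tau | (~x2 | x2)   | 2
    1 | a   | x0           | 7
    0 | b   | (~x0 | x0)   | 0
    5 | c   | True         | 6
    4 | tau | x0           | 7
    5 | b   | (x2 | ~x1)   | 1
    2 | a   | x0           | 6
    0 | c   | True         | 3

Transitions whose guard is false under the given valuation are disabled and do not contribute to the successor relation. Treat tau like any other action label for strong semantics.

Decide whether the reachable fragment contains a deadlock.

Answer: DEADLOCK-FREE

Analysis:
Reach set: {0,3}
  0: b→0  c→3  [2 exit(s)]
  3: c→0  [1 exit(s)]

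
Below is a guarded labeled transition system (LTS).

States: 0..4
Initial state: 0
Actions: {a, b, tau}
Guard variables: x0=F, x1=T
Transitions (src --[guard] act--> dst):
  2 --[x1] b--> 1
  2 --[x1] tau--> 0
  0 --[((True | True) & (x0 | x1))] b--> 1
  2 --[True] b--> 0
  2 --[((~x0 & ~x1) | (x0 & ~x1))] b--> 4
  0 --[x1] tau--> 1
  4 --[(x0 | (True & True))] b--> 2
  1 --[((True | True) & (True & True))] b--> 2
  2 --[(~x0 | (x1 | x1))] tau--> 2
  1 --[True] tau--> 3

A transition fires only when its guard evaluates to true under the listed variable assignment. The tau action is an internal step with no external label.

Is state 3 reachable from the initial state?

9 transition(s) survive guard evaluation.
depth 0: {0}
depth 1: {1}  total {0,1}
depth 2: {2,3}  total {0,1,2,3}
Reach set: {0,1,2,3}
Path to 3: b·tau

Answer: REACHABLE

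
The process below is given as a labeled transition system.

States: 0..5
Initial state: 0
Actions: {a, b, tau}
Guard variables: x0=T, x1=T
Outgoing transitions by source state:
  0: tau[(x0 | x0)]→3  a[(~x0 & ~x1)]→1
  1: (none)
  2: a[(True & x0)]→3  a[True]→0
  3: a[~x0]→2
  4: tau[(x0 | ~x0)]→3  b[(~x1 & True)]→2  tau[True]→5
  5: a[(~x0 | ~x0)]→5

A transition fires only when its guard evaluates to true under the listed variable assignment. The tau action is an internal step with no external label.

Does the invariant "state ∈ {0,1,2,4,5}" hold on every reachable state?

Answer: INVARIANT VIOLATED at state 3

Analysis:
Safe = {0,1,2,4,5}
R = {0,3}
  0: safe
  3: VIOLATES
reach 3 via tau — violates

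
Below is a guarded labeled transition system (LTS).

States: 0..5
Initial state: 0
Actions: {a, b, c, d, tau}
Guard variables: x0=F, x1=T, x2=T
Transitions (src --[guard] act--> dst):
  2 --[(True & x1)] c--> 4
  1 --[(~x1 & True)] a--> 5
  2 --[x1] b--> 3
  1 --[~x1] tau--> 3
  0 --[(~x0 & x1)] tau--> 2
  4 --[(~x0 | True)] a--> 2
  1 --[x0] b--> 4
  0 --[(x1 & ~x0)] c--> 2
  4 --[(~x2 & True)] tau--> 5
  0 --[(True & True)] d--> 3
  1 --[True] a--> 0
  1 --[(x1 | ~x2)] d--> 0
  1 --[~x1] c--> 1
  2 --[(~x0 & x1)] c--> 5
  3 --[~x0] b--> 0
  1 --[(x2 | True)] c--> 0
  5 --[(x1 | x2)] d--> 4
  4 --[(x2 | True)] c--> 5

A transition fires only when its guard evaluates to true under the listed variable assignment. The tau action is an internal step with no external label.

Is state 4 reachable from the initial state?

After dropping false guards: 13 live edges.
Layer 0: {0}
Layer 1: {2,3}  now seen {0,2,3}
Layer 2: {4,5}  now seen {0,2,3,4,5}
Reachable = {0,2,3,4,5}
trace reaching 4: tau·c

Answer: REACHABLE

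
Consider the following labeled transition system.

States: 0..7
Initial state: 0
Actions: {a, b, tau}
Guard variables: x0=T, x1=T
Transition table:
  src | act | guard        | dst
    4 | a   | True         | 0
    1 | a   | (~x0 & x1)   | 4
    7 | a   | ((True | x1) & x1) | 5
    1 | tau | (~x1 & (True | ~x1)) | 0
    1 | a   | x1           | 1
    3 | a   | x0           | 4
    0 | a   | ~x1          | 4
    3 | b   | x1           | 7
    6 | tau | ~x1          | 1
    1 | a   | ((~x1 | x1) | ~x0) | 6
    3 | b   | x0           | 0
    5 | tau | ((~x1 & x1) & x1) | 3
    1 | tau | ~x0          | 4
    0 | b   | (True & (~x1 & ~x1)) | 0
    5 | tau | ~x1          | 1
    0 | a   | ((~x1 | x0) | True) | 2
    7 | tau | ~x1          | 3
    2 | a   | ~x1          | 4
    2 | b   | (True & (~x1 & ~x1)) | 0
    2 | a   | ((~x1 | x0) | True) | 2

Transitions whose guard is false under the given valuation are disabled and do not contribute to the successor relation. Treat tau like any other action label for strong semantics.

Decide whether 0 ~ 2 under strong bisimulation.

Answer: BISIMILAR

Trace:
Bisimulation quotient by refinement:
  π0 = {{0,1,2,3,4,5,6,7}}
  π1 = {{0,1,2,4,7},{3},{5,6}}
  π2 = {{0,2,4},{1},{3},{5,6},{7}}
5 equivalence class(es) (converged in 3)
0∈{0,2,4}, 2∈{0,2,4}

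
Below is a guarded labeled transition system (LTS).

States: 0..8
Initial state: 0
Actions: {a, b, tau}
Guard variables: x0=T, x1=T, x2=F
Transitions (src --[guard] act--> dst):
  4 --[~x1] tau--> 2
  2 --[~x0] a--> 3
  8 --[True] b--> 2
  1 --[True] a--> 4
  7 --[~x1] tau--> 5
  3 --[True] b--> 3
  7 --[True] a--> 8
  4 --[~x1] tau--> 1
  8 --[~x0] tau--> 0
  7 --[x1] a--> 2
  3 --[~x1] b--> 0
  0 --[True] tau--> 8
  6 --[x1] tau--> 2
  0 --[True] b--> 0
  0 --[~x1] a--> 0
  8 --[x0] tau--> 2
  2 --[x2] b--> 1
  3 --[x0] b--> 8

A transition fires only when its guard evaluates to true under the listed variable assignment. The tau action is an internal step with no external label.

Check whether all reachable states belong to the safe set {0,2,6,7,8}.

Answer: INVARIANT HOLDS

Trace:
Inv-set: {0,2,6,7,8}
Reachable = {0,2,8}
  0: ok
  2: ok
  8: ok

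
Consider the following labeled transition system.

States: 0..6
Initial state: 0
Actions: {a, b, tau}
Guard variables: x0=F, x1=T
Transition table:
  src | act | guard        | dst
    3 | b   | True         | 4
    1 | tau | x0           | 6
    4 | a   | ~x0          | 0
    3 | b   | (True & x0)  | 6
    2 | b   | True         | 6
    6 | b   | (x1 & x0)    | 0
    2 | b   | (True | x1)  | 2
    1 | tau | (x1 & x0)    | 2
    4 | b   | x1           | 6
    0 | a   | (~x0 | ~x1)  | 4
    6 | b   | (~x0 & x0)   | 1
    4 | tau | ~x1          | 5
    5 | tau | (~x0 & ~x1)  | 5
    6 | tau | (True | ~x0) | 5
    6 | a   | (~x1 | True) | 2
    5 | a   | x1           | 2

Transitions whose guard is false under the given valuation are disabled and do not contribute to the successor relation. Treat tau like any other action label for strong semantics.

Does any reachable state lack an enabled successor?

R = {0,2,4,5,6}
  0: a→4  [1 exit(s)]
  2: b→2  b→6  [2 exit(s)]
  4: a→0  b→6  [2 exit(s)]
  5: a→2  [1 exit(s)]
  6: a→2  tau→5  [2 exit(s)]

Answer: DEADLOCK-FREE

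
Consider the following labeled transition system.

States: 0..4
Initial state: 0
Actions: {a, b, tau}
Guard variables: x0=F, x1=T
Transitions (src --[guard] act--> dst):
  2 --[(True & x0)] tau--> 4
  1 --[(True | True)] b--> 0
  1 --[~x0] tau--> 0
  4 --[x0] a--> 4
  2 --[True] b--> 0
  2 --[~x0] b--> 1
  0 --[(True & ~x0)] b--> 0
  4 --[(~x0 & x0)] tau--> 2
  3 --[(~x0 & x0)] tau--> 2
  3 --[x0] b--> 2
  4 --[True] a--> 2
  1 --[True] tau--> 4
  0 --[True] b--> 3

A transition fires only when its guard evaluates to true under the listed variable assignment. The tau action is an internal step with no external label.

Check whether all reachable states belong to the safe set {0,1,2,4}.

Safe = {0,1,2,4}
R = {0,3}
  0: ✓
  3: ✗ unsafe
counterexample path to 3: b

Answer: INVARIANT VIOLATED at state 3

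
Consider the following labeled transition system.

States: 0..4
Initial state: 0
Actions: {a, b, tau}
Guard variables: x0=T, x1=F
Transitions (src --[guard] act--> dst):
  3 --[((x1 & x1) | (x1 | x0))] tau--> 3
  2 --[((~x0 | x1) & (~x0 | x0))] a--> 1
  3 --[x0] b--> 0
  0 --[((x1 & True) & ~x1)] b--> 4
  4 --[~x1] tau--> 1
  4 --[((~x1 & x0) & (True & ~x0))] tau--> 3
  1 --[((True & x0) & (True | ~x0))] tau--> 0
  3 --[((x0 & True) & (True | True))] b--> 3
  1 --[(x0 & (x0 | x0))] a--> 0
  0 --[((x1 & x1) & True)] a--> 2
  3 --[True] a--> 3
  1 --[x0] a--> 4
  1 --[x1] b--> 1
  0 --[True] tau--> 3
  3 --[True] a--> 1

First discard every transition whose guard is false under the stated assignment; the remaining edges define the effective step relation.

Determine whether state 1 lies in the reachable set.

Answer: REACHABLE

Working:
After dropping false guards: 10 live edges.
Layer 0: {0}
Layer 1: {3}  cumulative {0,3}
Layer 2: {1}  cumulative {0,1,3}
Layer 3: {4}  cumulative {0,1,3,4}
Reachable = {0,1,3,4}
trace reaching 1: tau·a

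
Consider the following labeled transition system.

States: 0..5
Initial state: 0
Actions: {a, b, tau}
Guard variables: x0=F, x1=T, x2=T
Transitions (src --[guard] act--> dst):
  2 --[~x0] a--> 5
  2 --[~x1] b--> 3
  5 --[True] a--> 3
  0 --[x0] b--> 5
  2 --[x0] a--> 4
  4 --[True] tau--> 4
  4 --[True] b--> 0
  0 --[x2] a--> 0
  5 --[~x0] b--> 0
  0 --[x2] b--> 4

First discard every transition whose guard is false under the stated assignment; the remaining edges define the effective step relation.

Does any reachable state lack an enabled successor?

Answer: DEADLOCK-FREE

Trace:
R = {0,4}
  0: a→0  b→4  [deg 2]
  4: b→0  tau→4  [deg 2]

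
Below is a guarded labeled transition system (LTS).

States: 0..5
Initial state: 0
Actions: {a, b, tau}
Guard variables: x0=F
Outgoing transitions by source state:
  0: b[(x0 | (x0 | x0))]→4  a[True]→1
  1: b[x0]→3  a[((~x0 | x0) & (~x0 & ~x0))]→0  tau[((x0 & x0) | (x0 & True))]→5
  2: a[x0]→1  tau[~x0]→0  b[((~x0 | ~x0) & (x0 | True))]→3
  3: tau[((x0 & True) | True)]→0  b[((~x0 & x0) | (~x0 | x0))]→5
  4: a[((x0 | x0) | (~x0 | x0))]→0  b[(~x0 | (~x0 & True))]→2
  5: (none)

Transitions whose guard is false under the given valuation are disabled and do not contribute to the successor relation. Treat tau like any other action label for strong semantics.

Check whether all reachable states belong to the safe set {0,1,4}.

Safe = {0,1,4}
Reachable = {0,1}
  0: safe
  1: safe

Answer: INVARIANT HOLDS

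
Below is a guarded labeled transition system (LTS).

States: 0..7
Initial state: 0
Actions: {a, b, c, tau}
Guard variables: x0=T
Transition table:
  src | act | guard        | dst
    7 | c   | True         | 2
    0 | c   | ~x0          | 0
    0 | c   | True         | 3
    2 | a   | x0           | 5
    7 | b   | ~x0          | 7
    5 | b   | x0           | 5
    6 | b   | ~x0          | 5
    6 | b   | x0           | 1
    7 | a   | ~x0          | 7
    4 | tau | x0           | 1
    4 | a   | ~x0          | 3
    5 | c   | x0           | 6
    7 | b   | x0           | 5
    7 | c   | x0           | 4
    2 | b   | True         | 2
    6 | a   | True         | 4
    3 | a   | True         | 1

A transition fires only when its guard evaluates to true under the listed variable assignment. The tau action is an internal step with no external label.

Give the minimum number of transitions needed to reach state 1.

Layered search for 1:
  depth 0: {0}
  depth 1: {3}
  depth 2: {1}
depth(1)=2, e.g. c·a

Answer: 2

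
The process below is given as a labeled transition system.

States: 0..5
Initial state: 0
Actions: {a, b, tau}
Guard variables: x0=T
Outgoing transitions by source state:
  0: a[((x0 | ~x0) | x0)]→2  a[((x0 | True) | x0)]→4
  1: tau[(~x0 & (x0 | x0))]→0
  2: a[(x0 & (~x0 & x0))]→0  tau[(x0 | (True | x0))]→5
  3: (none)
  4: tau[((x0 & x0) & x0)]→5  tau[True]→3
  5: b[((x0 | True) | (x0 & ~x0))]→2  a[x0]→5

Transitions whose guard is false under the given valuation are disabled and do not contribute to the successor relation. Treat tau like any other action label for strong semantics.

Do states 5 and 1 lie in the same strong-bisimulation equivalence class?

Refine partition for ~:
  π0 = {{0,1,2,3,4,5}}
  π1 = {{0},{1,3},{2,4},{5}}
  π2 = {{0},{1,3},{2},{4},{5}}
5 equivalence class(es) (converged in 3)
class of 5: {5}; class of 1: {1,3}

Answer: NOT BISIMILAR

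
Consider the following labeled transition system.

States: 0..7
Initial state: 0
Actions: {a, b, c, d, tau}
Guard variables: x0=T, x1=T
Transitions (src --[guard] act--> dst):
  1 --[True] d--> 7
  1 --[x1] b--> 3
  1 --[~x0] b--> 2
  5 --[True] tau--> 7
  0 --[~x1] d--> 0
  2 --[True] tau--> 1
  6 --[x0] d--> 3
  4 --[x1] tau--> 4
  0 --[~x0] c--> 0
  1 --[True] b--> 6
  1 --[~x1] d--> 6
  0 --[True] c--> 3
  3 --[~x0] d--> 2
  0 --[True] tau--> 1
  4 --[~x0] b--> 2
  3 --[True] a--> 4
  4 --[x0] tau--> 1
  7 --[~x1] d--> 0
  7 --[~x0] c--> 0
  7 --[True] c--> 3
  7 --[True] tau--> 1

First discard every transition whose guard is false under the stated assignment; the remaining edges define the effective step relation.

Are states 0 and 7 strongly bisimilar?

Refine partition for ~:
  P[0] = {{0,1,2,3,4,5,6,7}}
  P[1] = {{0,7},{1},{2,4,5},{3},{6}}
  P[2] = {{0,7},{1},{2},{3},{4},{5},{6}}
Fixed point at round 3; 7 class(es).
class of 0: {0,7}; class of 7: {0,7}

Answer: BISIMILAR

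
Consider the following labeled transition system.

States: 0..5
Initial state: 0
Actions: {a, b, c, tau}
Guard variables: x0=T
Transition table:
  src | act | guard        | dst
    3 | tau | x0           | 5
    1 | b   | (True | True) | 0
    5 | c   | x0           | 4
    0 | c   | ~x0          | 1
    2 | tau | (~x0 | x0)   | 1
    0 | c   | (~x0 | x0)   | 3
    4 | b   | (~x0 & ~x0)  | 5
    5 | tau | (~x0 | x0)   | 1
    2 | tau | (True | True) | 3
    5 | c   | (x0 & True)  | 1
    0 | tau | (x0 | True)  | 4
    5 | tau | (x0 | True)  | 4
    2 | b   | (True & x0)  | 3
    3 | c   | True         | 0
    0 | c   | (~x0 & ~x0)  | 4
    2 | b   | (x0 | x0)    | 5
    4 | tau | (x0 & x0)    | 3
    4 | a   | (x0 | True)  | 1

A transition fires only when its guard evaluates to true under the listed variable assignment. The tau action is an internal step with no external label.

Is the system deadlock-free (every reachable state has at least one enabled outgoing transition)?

Answer: DEADLOCK-FREE

Working:
Reachable = {0,1,3,4,5}
  0: c→3  tau→4  [deg 2]
  1: b→0  [deg 1]
  3: c→0  tau→5  [deg 2]
  4: a→1  tau→3  [deg 2]
  5: c→1  c→4  tau→1  tau→4  [deg 4]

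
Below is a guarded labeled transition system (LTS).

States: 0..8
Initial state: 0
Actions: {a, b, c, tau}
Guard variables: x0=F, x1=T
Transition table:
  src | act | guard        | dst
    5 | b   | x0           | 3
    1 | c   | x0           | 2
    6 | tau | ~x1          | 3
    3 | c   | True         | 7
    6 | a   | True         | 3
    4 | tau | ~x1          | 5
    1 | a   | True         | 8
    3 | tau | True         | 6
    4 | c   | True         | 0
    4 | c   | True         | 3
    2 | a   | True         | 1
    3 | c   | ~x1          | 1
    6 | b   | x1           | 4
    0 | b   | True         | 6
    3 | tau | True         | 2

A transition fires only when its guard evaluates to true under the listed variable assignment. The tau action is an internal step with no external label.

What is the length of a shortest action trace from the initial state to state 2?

Answer: 3

Analysis:
Breadth-first toward 2:
  depth 0: {0}
  depth 1: {6}
  depth 2: {3,4}
  depth 3: {2,7}
first hit 2 at d=3 via b·a·tau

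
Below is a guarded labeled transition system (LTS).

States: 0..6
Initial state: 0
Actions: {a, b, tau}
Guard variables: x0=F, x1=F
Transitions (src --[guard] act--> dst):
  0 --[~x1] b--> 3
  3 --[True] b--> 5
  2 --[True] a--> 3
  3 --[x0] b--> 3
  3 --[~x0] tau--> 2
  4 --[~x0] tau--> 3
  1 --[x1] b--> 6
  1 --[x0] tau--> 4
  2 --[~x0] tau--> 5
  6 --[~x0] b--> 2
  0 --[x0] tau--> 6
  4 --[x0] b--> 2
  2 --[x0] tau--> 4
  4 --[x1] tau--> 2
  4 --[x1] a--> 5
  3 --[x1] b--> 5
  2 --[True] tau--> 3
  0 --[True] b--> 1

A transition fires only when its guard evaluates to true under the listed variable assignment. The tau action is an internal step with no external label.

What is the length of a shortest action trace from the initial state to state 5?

Answer: 2

Trace:
BFS to 5:
  Layer 0: {0}
  Layer 1: {1,3}
  Layer 2: {2,5}
5 enters at depth 2; path b·b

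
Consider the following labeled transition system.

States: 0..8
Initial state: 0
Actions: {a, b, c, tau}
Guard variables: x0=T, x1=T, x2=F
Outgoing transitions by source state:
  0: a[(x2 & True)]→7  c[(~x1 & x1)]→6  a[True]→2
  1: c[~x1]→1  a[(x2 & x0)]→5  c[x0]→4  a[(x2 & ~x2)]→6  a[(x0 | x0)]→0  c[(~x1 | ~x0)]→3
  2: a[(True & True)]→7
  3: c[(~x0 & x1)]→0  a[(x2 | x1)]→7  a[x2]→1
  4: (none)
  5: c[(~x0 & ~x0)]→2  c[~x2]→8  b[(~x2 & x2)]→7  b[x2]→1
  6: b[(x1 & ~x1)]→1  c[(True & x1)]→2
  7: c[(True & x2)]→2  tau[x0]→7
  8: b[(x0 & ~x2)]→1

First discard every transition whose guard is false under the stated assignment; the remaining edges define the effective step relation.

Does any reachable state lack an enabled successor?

Reach set: {0,2,7}
  0: a→2  [deg 1]
  2: a→7  [deg 1]
  7: tau→7  [deg 1]

Answer: DEADLOCK-FREE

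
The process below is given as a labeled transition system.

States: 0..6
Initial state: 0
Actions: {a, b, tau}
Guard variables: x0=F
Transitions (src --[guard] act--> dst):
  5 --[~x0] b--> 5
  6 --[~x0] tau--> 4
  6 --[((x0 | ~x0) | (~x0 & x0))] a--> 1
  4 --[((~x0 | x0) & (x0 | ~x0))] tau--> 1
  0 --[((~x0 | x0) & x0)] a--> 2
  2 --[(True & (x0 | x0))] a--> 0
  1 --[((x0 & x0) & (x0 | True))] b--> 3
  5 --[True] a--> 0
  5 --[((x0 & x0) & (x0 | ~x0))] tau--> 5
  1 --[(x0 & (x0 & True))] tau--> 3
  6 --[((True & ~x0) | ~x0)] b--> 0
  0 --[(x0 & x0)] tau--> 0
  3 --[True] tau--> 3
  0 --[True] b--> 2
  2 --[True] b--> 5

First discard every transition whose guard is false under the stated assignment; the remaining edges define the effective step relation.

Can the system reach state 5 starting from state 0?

Answer: REACHABLE

Analysis:
After dropping false guards: 9 live edges.
L0 = {0}
L1 = {2}  cumulative {0,2}
L2 = {5}  cumulative {0,2,5}
Reachable = {0,2,5}
witness 5: b·b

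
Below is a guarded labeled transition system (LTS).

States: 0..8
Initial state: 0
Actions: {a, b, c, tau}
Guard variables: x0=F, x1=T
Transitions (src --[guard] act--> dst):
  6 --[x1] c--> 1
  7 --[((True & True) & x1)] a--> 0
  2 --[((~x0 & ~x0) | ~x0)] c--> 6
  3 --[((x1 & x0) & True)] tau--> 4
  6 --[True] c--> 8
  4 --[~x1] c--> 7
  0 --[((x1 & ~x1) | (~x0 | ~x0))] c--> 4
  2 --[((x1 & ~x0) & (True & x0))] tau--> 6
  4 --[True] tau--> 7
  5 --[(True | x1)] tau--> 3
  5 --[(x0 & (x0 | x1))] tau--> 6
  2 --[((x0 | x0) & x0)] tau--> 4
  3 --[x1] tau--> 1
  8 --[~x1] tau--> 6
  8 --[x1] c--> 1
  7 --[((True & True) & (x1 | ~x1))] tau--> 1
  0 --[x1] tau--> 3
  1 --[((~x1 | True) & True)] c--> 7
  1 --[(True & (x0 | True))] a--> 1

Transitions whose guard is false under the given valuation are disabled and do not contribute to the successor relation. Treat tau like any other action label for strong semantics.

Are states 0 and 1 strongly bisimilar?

Bisimulation quotient by refinement:
  P[0] = {{0,1,2,3,4,5,6,7,8}}
  P[1] = {{0},{1},{2,6,8},{3,4,5},{7}}
  P[2] = {{0},{1},{2},{3},{4},{5},{6},{7},{8}}
Fixed point at round 3; 9 class(es).
class of 0: {0}; class of 1: {1}

Answer: NOT BISIMILAR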